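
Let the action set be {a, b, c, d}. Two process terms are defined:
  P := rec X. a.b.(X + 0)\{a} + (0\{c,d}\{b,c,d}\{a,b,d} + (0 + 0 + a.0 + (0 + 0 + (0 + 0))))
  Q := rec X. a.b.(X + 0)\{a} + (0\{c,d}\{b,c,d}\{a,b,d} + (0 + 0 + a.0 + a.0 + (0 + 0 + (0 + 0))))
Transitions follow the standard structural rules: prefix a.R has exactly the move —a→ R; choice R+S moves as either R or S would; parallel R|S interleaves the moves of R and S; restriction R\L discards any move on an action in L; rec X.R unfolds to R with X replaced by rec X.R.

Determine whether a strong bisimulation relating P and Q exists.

Reachable graph of P (4 states):
  p0 = rec X. a.b.(X + 0)\{a} + (0\{c,d}\{b,c,d}\{a,b,d} + (0 + 0 + a.0 + (0 + 0 + (0 + 0)))) | =a=> p1, =a=> p2
  p1 = 0 | stopped
  p2 = b.((rec X. a.b.(X + 0)\{a} + (0\{c,d}\{b,c,d}\{a,b,d} + (0 + 0 + a.0 + (0 + 0 + (0 + 0))))) + 0)\{a} | =b=> p3
  p3 = ((rec X. a.b.(X + 0)\{a} + (0\{c,d}\{b,c,d}\{a,b,d} + (0 + 0 + a.0 + (0 + 0 + (0 + 0))))) + 0)\{a} | stopped
Reachable graph of Q (4 states):
  q0 = rec X. a.b.(X + 0)\{a} + (0\{c,d}\{b,c,d}\{a,b,d} + (0 + 0 + a.0 + a.0 + (0 + 0 + (0 + 0)))) | =a=> q1, =a=> q2
  q1 = 0 | stopped
  q2 = b.((rec X. a.b.(X + 0)\{a} + (0\{c,d}\{b,c,d}\{a,b,d} + (0 + 0 + a.0 + a.0 + (0 + 0 + (0 + 0))))) + 0)\{a} | =b=> q3
  q3 = ((rec X. a.b.(X + 0)\{a} + (0\{c,d}\{b,c,d}\{a,b,d} + (0 + 0 + a.0 + a.0 + (0 + 0 + (0 + 0))))) + 0)\{a} | stopped
Coarsest stable partition (strong bisimilarity classes):
  B0 = {p0, q0}
  B1 = {p1, p3, q1, q3}
  B2 = {p2, q2}
p0 ∈ B0, q0 ∈ B0 → same block

YES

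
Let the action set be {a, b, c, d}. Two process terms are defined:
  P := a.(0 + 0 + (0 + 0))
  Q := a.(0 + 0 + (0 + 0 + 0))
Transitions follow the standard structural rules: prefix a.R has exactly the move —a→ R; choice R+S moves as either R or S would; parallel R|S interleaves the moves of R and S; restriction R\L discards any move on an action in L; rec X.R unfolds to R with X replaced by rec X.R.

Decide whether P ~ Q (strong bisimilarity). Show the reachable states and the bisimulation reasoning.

Reachable graph of P (2 states):
  u0 = a.(0 + 0 + (0 + 0)) ⊢ -a-> u1
  u1 = 0 + 0 + (0 + 0) ⊢ ∅
Reachable graph of Q (2 states):
  v0 = a.(0 + 0 + (0 + 0 + 0)) ⊢ -a-> v1
  v1 = 0 + 0 + (0 + 0 + 0) ⊢ ∅
Bisimilarity quotient blocks:
  B0 = {u0, v0}
  B1 = {u1, v1}
u0 ∈ B0, v0 ∈ B0 → same block

P ~ Q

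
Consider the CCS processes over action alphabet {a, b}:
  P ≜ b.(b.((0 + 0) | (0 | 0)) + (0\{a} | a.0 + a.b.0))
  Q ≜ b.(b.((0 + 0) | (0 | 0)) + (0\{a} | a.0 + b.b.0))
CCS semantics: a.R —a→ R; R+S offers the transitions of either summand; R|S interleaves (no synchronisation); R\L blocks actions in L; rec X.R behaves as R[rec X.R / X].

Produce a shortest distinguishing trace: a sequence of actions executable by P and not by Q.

Reachable graph of P (6 states):
  p0 = b.(b.((0 + 0) | (0 | 0)) + (0\{a} | a.0 + a.b.0)) has moves ··b··> p1
  p1 = b.((0 + 0) | (0 | 0)) + (0\{a} | a.0 + a.b.0) has moves ··a··> p2, ··a··> p3, ··b··> p4
  p2 = 0\{a} | 0 has moves ·
  p3 = b.0 has moves ··b··> p5
  p4 = (0 + 0) | (0 | 0) has moves ·
  p5 = 0 has moves ·
Reachable graph of Q (6 states):
  q0 = b.(b.((0 + 0) | (0 | 0)) + (0\{a} | a.0 + b.b.0)) has moves ··b··> q1
  q1 = b.((0 + 0) | (0 | 0)) + (0\{a} | a.0 + b.b.0) has moves ··a··> q2, ··b··> q3, ··b··> q4
  q2 = 0\{a} | 0 has moves ·
  q3 = (0 + 0) | (0 | 0) has moves ·
  q4 = b.0 has moves ··b··> q5
  q5 = 0 has moves ·
Executing bab from P (initial set {p0}):
  [1] b ⇒ {p1}
  [2] a ⇒ {p2, p3}
  [3] b ⇒ {p5}
  ✓ P
Executing bab from Q (initial set {q0}):
  [1] b ⇒ {q1}
  [2] a ⇒ {q2}
  [3] b ⇒ no successor for Q

bab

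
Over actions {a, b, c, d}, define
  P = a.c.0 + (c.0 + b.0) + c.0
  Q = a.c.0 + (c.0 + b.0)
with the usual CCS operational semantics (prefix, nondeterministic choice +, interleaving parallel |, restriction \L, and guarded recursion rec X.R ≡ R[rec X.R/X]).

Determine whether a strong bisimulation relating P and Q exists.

bisimilar

LTS(P): 3 reachable states
  s0 = a.c.0 + (c.0 + b.0) + c.0 | -a-> s1, -b-> s2, -c-> s2
  s1 = c.0 | -c-> s2
  s2 = 0 | deadlocked
LTS(Q): 3 reachable states
  t0 = a.c.0 + (c.0 + b.0) | -a-> t1, -b-> t2, -c-> t2
  t1 = c.0 | -c-> t2
  t2 = 0 | deadlocked
Partition-refinement fixed point:
  B0 = {s0, t0}
  B1 = {s2, t2}
  B2 = {s1, t1}
s0 ∈ B0, t0 ∈ B0 → same block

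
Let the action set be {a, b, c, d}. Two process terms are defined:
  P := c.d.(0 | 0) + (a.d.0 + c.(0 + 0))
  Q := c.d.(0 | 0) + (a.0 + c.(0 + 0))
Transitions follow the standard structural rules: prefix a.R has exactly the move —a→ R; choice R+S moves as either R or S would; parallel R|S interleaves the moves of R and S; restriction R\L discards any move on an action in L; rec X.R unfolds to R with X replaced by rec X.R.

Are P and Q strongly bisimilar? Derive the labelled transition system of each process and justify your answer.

P's transition system — 6 states:
  s0 = c.d.(0 | 0) + (a.d.0 + c.(0 + 0)) :: --a--▸ s1, --c--▸ s2, --c--▸ s3
  s1 = d.0 :: --d--▸ s4
  s2 = 0 + 0 :: ·
  s3 = d.(0 | 0) :: --d--▸ s5
  s4 = 0 :: ·
  s5 = 0 | 0 :: ·
Q's transition system — 5 states:
  t0 = c.d.(0 | 0) + (a.0 + c.(0 + 0)) :: --a--▸ t1, --c--▸ t2, --c--▸ t3
  t1 = 0 :: ·
  t2 = 0 + 0 :: ·
  t3 = d.(0 | 0) :: --d--▸ t4
  t4 = 0 | 0 :: ·
Bisimilarity quotient blocks:
  B0 = {s0}
  B1 = {s1, s3, t3}
  B2 = {s2, s4, s5, t1, t2, t4}
  B3 = {t0}
s0 ∈ B0, t0 ∈ B3 → different blocks

P ≁ Q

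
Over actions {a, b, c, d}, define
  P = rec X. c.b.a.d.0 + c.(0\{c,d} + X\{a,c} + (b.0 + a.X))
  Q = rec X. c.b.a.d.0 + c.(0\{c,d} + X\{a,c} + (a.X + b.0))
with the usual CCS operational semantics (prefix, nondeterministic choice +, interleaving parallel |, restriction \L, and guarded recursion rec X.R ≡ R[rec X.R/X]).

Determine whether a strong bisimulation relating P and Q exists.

LTS(P): 6 reachable states
  p0 = rec X. c.b.a.d.0 + c.(0\{c,d} + X\{a,c} + (b.0 + a.X)) has moves --c--▸ p1, --c--▸ p2
  p1 = 0\{c,d} + (rec X. c.b.a.d.0 + c.(0\{c,d} + X\{a,c} + (b.0 + a.X)))\{a,c} + (b.0 + a.(rec X. c.b.a.d.0 + c.(0\{c,d} + X\{a,c} + (b.0 + a.X)))) has moves --a--▸ p0, --b--▸ p3
  p2 = b.a.d.0 has moves --b--▸ p4
  p3 = 0 has moves ·
  p4 = a.d.0 has moves --a--▸ p5
  p5 = d.0 has moves --d--▸ p3
LTS(Q): 6 reachable states
  q0 = rec X. c.b.a.d.0 + c.(0\{c,d} + X\{a,c} + (a.X + b.0)) has moves --c--▸ q1, --c--▸ q2
  q1 = 0\{c,d} + (rec X. c.b.a.d.0 + c.(0\{c,d} + X\{a,c} + (a.X + b.0)))\{a,c} + (a.(rec X. c.b.a.d.0 + c.(0\{c,d} + X\{a,c} + (a.X + b.0))) + b.0) has moves --a--▸ q0, --b--▸ q3
  q2 = b.a.d.0 has moves --b--▸ q4
  q3 = 0 has moves ·
  q4 = a.d.0 has moves --a--▸ q5
  q5 = d.0 has moves --d--▸ q3
Bisimilarity quotient blocks:
  B0 = {p0, q0}
  B1 = {p2, q2}
  B2 = {p4, q4}
  B3 = {p5, q5}
  B4 = {p3, q3}
  B5 = {p1, q1}
p0 ∈ B0, q0 ∈ B0 → same block

P ~ Q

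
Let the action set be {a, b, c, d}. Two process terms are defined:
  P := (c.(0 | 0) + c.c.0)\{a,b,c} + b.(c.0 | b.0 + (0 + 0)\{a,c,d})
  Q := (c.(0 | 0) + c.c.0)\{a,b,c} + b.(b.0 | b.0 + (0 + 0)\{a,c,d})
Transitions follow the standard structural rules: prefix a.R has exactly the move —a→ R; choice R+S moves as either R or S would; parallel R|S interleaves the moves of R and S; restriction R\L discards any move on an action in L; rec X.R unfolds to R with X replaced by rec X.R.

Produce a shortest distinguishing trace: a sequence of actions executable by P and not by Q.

P's transition system — 5 states:
  m0 = (c.(0 | 0) + c.c.0)\{a,b,c} + b.(c.0 | b.0 + (0 + 0)\{a,c,d}) :: -b-> m1
  m1 = c.0 | b.0 + (0 + 0)\{a,c,d} :: -b-> m2, -c-> m3
  m2 = c.0 | 0 :: -c-> m4
  m3 = 0 | b.0 :: -b-> m4
  m4 = 0 | 0 :: deadlocked
Q's transition system — 5 states:
  n0 = (c.(0 | 0) + c.c.0)\{a,b,c} + b.(b.0 | b.0 + (0 + 0)\{a,c,d}) :: -b-> n1
  n1 = b.0 | b.0 + (0 + 0)\{a,c,d} :: -b-> n2, -b-> n3
  n2 = 0 | b.0 :: -b-> n4
  n3 = b.0 | 0 :: -b-> n4
  n4 = 0 | 0 :: deadlocked
Trace ⟨bc⟩ through P, begin at {m0}:
  [1] b ⇒ {m1}
  [2] c ⇒ {m3}
  — P admits the full trace.
Trace ⟨bc⟩ through Q, begin at {n0}:
  [1] b ⇒ {n1}
  [2] c ⇒ no successor for Q

bc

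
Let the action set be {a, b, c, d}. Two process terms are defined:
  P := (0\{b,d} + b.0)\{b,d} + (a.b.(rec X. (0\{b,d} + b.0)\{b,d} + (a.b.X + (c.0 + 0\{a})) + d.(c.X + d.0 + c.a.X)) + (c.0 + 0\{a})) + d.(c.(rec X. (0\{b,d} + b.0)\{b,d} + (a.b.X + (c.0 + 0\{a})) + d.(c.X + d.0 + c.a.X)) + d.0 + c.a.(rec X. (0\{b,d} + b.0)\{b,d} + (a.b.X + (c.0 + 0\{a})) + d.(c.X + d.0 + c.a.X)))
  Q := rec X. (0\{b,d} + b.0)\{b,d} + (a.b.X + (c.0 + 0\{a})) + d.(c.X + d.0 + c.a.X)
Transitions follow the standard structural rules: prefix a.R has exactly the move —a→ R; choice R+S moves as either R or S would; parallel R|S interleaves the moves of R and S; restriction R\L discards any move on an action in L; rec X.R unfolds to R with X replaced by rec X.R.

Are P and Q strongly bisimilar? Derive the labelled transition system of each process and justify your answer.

LTS(P): 6 reachable states
  s0 = (0\{b,d} + b.0)\{b,d} + (a.b.(rec X. (0\{b,d} + b.0)\{b,d} + (a.b.X + (c.0 + 0\{a})) + d.(c.X + d.0 + c.a.X)) + (c.0 + 0\{a})) + d.(c.(rec X. (0\{b,d} + b.0)\{b,d} + (a.b.X + (c.0 + 0\{a})) + d.(c.X + d.0 + c.a.X)) + d.0 + c.a.(rec X. (0\{b,d} + b.0)\{b,d} + (a.b.X + (c.0 + 0\{a})) + d.(c.X + d.0 + c.a.X))) has moves -a-> s1, -c-> s2, -d-> s3
  s1 = b.(rec X. (0\{b,d} + b.0)\{b,d} + (a.b.X + (c.0 + 0\{a})) + d.(c.X + d.0 + c.a.X)) has moves -b-> s4
  s2 = 0 has moves stopped
  s3 = c.(rec X. (0\{b,d} + b.0)\{b,d} + (a.b.X + (c.0 + 0\{a})) + d.(c.X + d.0 + c.a.X)) + d.0 + c.a.(rec X. (0\{b,d} + b.0)\{b,d} + (a.b.X + (c.0 + 0\{a})) + d.(c.X + d.0 + c.a.X)) has moves -c-> s4, -c-> s5, -d-> s2
  s4 = rec X. (0\{b,d} + b.0)\{b,d} + (a.b.X + (c.0 + 0\{a})) + d.(c.X + d.0 + c.a.X) has moves -a-> s1, -c-> s2, -d-> s3
  s5 = a.(rec X. (0\{b,d} + b.0)\{b,d} + (a.b.X + (c.0 + 0\{a})) + d.(c.X + d.0 + c.a.X)) has moves -a-> s4
LTS(Q): 5 reachable states
  t0 = rec X. (0\{b,d} + b.0)\{b,d} + (a.b.X + (c.0 + 0\{a})) + d.(c.X + d.0 + c.a.X) has moves -a-> t1, -c-> t2, -d-> t3
  t1 = b.(rec X. (0\{b,d} + b.0)\{b,d} + (a.b.X + (c.0 + 0\{a})) + d.(c.X + d.0 + c.a.X)) has moves -b-> t0
  t2 = 0 has moves stopped
  t3 = c.(rec X. (0\{b,d} + b.0)\{b,d} + (a.b.X + (c.0 + 0\{a})) + d.(c.X + d.0 + c.a.X)) + d.0 + c.a.(rec X. (0\{b,d} + b.0)\{b,d} + (a.b.X + (c.0 + 0\{a})) + d.(c.X + d.0 + c.a.X)) has moves -c-> t0, -c-> t4, -d-> t2
  t4 = a.(rec X. (0\{b,d} + b.0)\{b,d} + (a.b.X + (c.0 + 0\{a})) + d.(c.X + d.0 + c.a.X)) has moves -a-> t0
Coarsest stable partition (strong bisimilarity classes):
  B0 = {s0, s4, t0}
  B1 = {s3, t3}
  B2 = {s2, t2}
  B3 = {s1, t1}
  B4 = {s5, t4}
s0 ∈ B0, t0 ∈ B0 → same block

YES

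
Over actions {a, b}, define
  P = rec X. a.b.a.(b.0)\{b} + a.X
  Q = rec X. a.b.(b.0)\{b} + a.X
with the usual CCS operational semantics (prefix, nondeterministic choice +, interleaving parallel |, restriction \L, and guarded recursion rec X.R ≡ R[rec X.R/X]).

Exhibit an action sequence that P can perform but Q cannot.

P's transition system — 4 states:
  s0 = rec X. a.b.a.(b.0)\{b} + a.X :: =a=> s0, =a=> s1
  s1 = b.a.(b.0)\{b} :: =b=> s2
  s2 = a.(b.0)\{b} :: =a=> s3
  s3 = (b.0)\{b} :: stopped
Q's transition system — 3 states:
  t0 = rec X. a.b.(b.0)\{b} + a.X :: =a=> t0, =a=> t1
  t1 = b.(b.0)\{b} :: =b=> t2
  t2 = (b.0)\{b} :: stopped
Executing aba from P (initial set {s0}):
  after a @ step 1: {s0, s1}
  after b @ step 2: {s2}
  after a @ step 3: {s3}
  ✓ P
Executing aba from Q (initial set {t0}):
  after a @ step 1: {t0, t1}
  after b @ step 2: {t2}
  after a @ step 3: ∅ (Q stuck)

aba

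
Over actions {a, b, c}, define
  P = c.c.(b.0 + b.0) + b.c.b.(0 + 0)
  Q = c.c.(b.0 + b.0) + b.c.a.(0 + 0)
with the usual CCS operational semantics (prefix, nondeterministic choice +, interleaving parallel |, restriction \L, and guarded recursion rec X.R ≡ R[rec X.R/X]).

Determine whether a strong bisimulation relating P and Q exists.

LTS(P): 7 reachable states
  s0 = c.c.(b.0 + b.0) + b.c.b.(0 + 0) has moves ··b··> s1, ··c··> s2
  s1 = c.b.(0 + 0) has moves ··c··> s3
  s2 = c.(b.0 + b.0) has moves ··c··> s4
  s3 = b.(0 + 0) has moves ··b··> s5
  s4 = b.0 + b.0 has moves ··b··> s6
  s5 = 0 + 0 has moves deadlocked
  s6 = 0 has moves deadlocked
LTS(Q): 7 reachable states
  t0 = c.c.(b.0 + b.0) + b.c.a.(0 + 0) has moves ··b··> t1, ··c··> t2
  t1 = c.a.(0 + 0) has moves ··c··> t3
  t2 = c.(b.0 + b.0) has moves ··c··> t4
  t3 = a.(0 + 0) has moves ··a··> t5
  t4 = b.0 + b.0 has moves ··b··> t6
  t5 = 0 + 0 has moves deadlocked
  t6 = 0 has moves deadlocked
Coarsest stable partition (strong bisimilarity classes):
  B0 = {s0}
  B1 = {s1, s2, t2}
  B2 = {s3, s4, t4}
  B3 = {s5, s6, t5, t6}
  B4 = {t0}
  B5 = {t1}
  B6 = {t3}
s0 ∈ B0, t0 ∈ B4 → different blocks

P ≁ Q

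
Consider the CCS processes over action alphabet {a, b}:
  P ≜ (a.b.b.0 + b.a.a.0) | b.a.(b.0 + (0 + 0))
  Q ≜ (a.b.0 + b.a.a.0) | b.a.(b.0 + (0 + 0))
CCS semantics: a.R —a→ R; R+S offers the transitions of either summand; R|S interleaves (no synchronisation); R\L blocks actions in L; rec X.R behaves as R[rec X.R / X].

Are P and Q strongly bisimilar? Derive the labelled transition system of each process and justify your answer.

not bisimilar

P's transition system — 24 states:
  p0 = (a.b.b.0 + b.a.a.0) | b.a.(b.0 + (0 + 0)) :: =a=> p1, =b=> p2, =b=> p3
  p1 = b.b.0 | b.a.(b.0 + (0 + 0)) :: =b=> p4, =b=> p5
  p2 = (a.b.b.0 + b.a.a.0) | a.(b.0 + (0 + 0)) :: =a=> p5, =a=> p6, =b=> p7
  p3 = a.a.0 | b.a.(b.0 + (0 + 0)) :: =a=> p8, =b=> p7
  p4 = b.0 | b.a.(b.0 + (0 + 0)) :: =b=> p10, =b=> p9
  p5 = b.b.0 | a.(b.0 + (0 + 0)) :: =a=> p11, =b=> p10
  p6 = (a.b.b.0 + b.a.a.0) | (b.0 + (0 + 0)) :: =a=> p11, =b=> p12, =b=> p13
  p7 = a.a.0 | a.(b.0 + (0 + 0)) :: =a=> p13, =a=> p14
  p8 = a.0 | b.a.(b.0 + (0 + 0)) :: =a=> p9, =b=> p14
  p9 = 0 | b.a.(b.0 + (0 + 0)) :: =b=> p15
  p10 = b.0 | a.(b.0 + (0 + 0)) :: =a=> p16, =b=> p15
  p11 = b.b.0 | (b.0 + (0 + 0)) :: =b=> p16, =b=> p17
  p12 = (a.b.b.0 + b.a.a.0) | 0 :: =a=> p17, =b=> p18
  p13 = a.a.0 | (b.0 + (0 + 0)) :: =a=> p19, =b=> p18
  p14 = a.0 | a.(b.0 + (0 + 0)) :: =a=> p15, =a=> p19
  p15 = 0 | a.(b.0 + (0 + 0)) :: =a=> p20
  p16 = b.0 | (b.0 + (0 + 0)) :: =b=> p20, =b=> p21
  p17 = b.b.0 | 0 :: =b=> p21
  p18 = a.a.0 | 0 :: =a=> p22
  p19 = a.0 | (b.0 + (0 + 0)) :: =a=> p20, =b=> p22
  p20 = 0 | (b.0 + (0 + 0)) :: =b=> p23
  p21 = b.0 | 0 :: =b=> p23
  p22 = a.0 | 0 :: =a=> p23
  p23 = 0 | 0 :: stopped
Q's transition system — 20 states:
  q0 = (a.b.0 + b.a.a.0) | b.a.(b.0 + (0 + 0)) :: =a=> q1, =b=> q2, =b=> q3
  q1 = b.0 | b.a.(b.0 + (0 + 0)) :: =b=> q4, =b=> q5
  q2 = (a.b.0 + b.a.a.0) | a.(b.0 + (0 + 0)) :: =a=> q5, =a=> q6, =b=> q7
  q3 = a.a.0 | b.a.(b.0 + (0 + 0)) :: =a=> q8, =b=> q7
  q4 = 0 | b.a.(b.0 + (0 + 0)) :: =b=> q9
  q5 = b.0 | a.(b.0 + (0 + 0)) :: =a=> q10, =b=> q9
  q6 = (a.b.0 + b.a.a.0) | (b.0 + (0 + 0)) :: =a=> q10, =b=> q11, =b=> q12
  q7 = a.a.0 | a.(b.0 + (0 + 0)) :: =a=> q12, =a=> q13
  q8 = a.0 | b.a.(b.0 + (0 + 0)) :: =a=> q4, =b=> q13
  q9 = 0 | a.(b.0 + (0 + 0)) :: =a=> q14
  q10 = b.0 | (b.0 + (0 + 0)) :: =b=> q14, =b=> q15
  q11 = (a.b.0 + b.a.a.0) | 0 :: =a=> q15, =b=> q16
  q12 = a.a.0 | (b.0 + (0 + 0)) :: =a=> q17, =b=> q16
  q13 = a.0 | a.(b.0 + (0 + 0)) :: =a=> q17, =a=> q9
  q14 = 0 | (b.0 + (0 + 0)) :: =b=> q18
  q15 = b.0 | 0 :: =b=> q18
  q16 = a.a.0 | 0 :: =a=> q19
  q17 = a.0 | (b.0 + (0 + 0)) :: =a=> q14, =b=> q19
  q18 = 0 | 0 :: stopped
  q19 = a.0 | 0 :: =a=> q18
Bisimilarity quotient blocks:
  B0 = {p0}
  B1 = {p2}
  B2 = {p5}
  B3 = {p11}
  B4 = {p16, p17, q10}
  B5 = {p20, p21, q14, q15}
  B6 = {p23, q18}
  B7 = {p10, q5}
  B8 = {p15, q9}
  B9 = {p7, q7}
  B10 = {p13, q12}
  B11 = {p19, q17}
  B12 = {p22, q19}
  B13 = {p18, q16}
  B14 = {p14, q13}
  B15 = {p6}
  B16 = {p12}
  B17 = {p3, q3}
  B18 = {p8, q8}
  B19 = {p9, q4}
  B20 = {p1}
  B21 = {p4, q1}
  B22 = {q0}
  B23 = {q2}
  B24 = {q6}
  B25 = {q11}
p0 ∈ B0, q0 ∈ B22 → different blocks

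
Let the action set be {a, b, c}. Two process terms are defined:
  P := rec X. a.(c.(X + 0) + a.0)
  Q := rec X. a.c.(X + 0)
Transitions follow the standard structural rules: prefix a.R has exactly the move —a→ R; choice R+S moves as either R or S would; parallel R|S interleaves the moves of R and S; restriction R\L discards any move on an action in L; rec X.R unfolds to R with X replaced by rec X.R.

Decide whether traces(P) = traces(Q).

Reachable graph of P (4 states):
  p0 = rec X. a.(c.(X + 0) + a.0) → -a-> p1
  p1 = c.((rec X. a.(c.(X + 0) + a.0)) + 0) + a.0 → -a-> p2, -c-> p3
  p2 = 0 → deadlocked
  p3 = (rec X. a.(c.(X + 0) + a.0)) + 0 → -a-> p1
Reachable graph of Q (3 states):
  q0 = rec X. a.c.(X + 0) → -a-> q1
  q1 = c.((rec X. a.c.(X + 0)) + 0) → -c-> q2
  q2 = (rec X. a.c.(X + 0)) + 0 → -a-> q1
Executing aa from P (initial set {p0}):
  after a @ step 1: {p1}
  after a @ step 2: {p2}
  P completes σ.
Executing aa from Q (initial set {q0}):
  after a @ step 1: {q1}
  after a @ step 2: ∅  — Q cannot continue

trace-distinct — witness ⟨aa⟩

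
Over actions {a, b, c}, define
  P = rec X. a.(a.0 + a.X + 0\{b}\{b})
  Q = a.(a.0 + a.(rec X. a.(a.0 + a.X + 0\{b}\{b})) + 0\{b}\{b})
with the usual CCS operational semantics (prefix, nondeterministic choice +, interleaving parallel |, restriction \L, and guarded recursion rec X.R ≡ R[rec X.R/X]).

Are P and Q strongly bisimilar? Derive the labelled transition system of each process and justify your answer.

Reachable graph of P (3 states):
  m0 = rec X. a.(a.0 + a.X + 0\{b}\{b}) → =a=> m1
  m1 = a.0 + a.(rec X. a.(a.0 + a.X + 0\{b}\{b})) + 0\{b}\{b} → =a=> m0, =a=> m2
  m2 = 0 → stopped
Reachable graph of Q (4 states):
  n0 = a.(a.0 + a.(rec X. a.(a.0 + a.X + 0\{b}\{b})) + 0\{b}\{b}) → =a=> n1
  n1 = a.0 + a.(rec X. a.(a.0 + a.X + 0\{b}\{b})) + 0\{b}\{b} → =a=> n2, =a=> n3
  n2 = 0 → stopped
  n3 = rec X. a.(a.0 + a.X + 0\{b}\{b}) → =a=> n1
Bisimilarity quotient blocks:
  B0 = {m0, n0, n3}
  B1 = {m1, n1}
  B2 = {m2, n2}
m0 ∈ B0, n0 ∈ B0 → same block

bisimilar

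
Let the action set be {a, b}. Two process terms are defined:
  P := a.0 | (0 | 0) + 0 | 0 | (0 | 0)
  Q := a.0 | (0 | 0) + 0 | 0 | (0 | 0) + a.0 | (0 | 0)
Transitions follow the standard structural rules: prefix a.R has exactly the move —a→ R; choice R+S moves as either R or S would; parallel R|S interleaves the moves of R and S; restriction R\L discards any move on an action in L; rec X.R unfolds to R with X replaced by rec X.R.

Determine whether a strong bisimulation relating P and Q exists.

P ~ Q

Reachable graph of P (2 states):
  p0 = a.0 | (0 | 0) + 0 | 0 | (0 | 0) → -a-> p1
  p1 = 0 | (0 | 0) → stopped
Reachable graph of Q (2 states):
  q0 = a.0 | (0 | 0) + 0 | 0 | (0 | 0) + a.0 | (0 | 0) → -a-> q1
  q1 = 0 | (0 | 0) → stopped
Coarsest stable partition (strong bisimilarity classes):
  B0 = {p0, q0}
  B1 = {p1, q1}
p0 ∈ B0, q0 ∈ B0 → same block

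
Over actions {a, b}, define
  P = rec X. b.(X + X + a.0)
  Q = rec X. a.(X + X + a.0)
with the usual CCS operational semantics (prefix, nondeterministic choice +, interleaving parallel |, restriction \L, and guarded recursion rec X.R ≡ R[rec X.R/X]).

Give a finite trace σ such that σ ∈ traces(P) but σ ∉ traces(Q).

P's transition system — 3 states:
  p0 = rec X. b.(X + X + a.0) → —b→ p1
  p1 = (rec X. b.(X + X + a.0)) + (rec X. b.(X + X + a.0)) + a.0 → —a→ p2, —b→ p1
  p2 = 0 → ∅
Q's transition system — 3 states:
  q0 = rec X. a.(X + X + a.0) → —a→ q1
  q1 = (rec X. a.(X + X + a.0)) + (rec X. a.(X + X + a.0)) + a.0 → —a→ q1, —a→ q2
  q2 = 0 → ∅
Trace ⟨b⟩ through P, begin at {p0}:
  [1] b ⇒ {p1}
  P completes σ.
Trace ⟨b⟩ through Q, begin at {q0}:
  [1] b ⇒ ∅  — Q cannot continue

b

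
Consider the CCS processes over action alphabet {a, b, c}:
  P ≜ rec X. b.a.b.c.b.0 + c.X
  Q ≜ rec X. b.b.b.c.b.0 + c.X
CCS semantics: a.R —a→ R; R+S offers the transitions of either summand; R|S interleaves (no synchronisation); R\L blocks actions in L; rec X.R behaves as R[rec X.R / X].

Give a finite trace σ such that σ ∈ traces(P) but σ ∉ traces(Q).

P's transition system — 6 states:
  m0 = rec X. b.a.b.c.b.0 + c.X :: -b-> m1, -c-> m0
  m1 = a.b.c.b.0 :: -a-> m2
  m2 = b.c.b.0 :: -b-> m3
  m3 = c.b.0 :: -c-> m4
  m4 = b.0 :: -b-> m5
  m5 = 0 :: deadlocked
Q's transition system — 6 states:
  n0 = rec X. b.b.b.c.b.0 + c.X :: -b-> n1, -c-> n0
  n1 = b.b.c.b.0 :: -b-> n2
  n2 = b.c.b.0 :: -b-> n3
  n3 = c.b.0 :: -c-> n4
  n4 = b.0 :: -b-> n5
  n5 = 0 :: deadlocked
Trace ⟨ba⟩ through P, begin at {m0}:
  [1] b ⇒ {m1}
  [2] a ⇒ {m2}
  — P admits the full trace.
Trace ⟨ba⟩ through Q, begin at {n0}:
  [1] b ⇒ {n1}
  [2] a ⇒ no successor for Q

ba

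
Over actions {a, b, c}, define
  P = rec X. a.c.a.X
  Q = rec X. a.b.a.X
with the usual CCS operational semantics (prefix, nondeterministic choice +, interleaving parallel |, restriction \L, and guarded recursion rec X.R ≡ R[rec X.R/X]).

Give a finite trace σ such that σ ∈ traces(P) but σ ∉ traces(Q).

LTS(P): 3 reachable states
  p0 = rec X. a.c.a.X → --a--▸ p1
  p1 = c.a.(rec X. a.c.a.X) → --c--▸ p2
  p2 = a.(rec X. a.c.a.X) → --a--▸ p0
LTS(Q): 3 reachable states
  q0 = rec X. a.b.a.X → --a--▸ q1
  q1 = b.a.(rec X. a.b.a.X) → --b--▸ q2
  q2 = a.(rec X. a.b.a.X) → --a--▸ q0
Trace ⟨ac⟩ through P, begin at {p0}:
  step 1 (a): {p1}
  step 2 (c): {p2}
  P completes σ.
Trace ⟨ac⟩ through Q, begin at {q0}:
  step 1 (a): {q1}
  step 2 (c): no successor for Q

ac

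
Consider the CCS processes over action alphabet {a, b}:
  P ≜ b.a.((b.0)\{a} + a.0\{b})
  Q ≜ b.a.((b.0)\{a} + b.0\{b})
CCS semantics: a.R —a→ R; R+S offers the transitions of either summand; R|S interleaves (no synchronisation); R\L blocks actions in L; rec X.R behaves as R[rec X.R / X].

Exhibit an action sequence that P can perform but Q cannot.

baa

P's transition system — 5 states:
  s0 = b.a.((b.0)\{a} + a.0\{b}) | ··b··> s1
  s1 = a.((b.0)\{a} + a.0\{b}) | ··a··> s2
  s2 = (b.0)\{a} + a.0\{b} | ··a··> s3, ··b··> s4
  s3 = 0\{b} | ∅
  s4 = 0\{a} | ∅
Q's transition system — 5 states:
  t0 = b.a.((b.0)\{a} + b.0\{b}) | ··b··> t1
  t1 = a.((b.0)\{a} + b.0\{b}) | ··a··> t2
  t2 = (b.0)\{a} + b.0\{b} | ··b··> t3, ··b··> t4
  t3 = 0\{a} | ∅
  t4 = 0\{b} | ∅
Trace ⟨baa⟩ through P, begin at {s0}:
  after b @ step 1: {s1}
  after a @ step 2: {s2}
  after a @ step 3: {s3}
  P completes σ.
Trace ⟨baa⟩ through Q, begin at {t0}:
  after b @ step 1: {t1}
  after a @ step 2: {t2}
  after a @ step 3: no successor for Q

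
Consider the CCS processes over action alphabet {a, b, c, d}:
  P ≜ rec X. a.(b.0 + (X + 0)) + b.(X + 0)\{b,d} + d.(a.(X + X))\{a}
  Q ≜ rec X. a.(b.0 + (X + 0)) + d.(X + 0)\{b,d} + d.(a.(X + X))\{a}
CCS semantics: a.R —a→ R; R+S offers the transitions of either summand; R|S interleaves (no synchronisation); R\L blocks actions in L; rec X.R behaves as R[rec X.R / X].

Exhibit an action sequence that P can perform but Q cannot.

LTS(P): 6 reachable states
  m0 = rec X. a.(b.0 + (X + 0)) + b.(X + 0)\{b,d} + d.(a.(X + X))\{a} → ··a··> m1, ··b··> m2, ··d··> m3
  m1 = b.0 + ((rec X. a.(b.0 + (X + 0)) + b.(X + 0)\{b,d} + d.(a.(X + X))\{a}) + 0) → ··a··> m1, ··b··> m2, ··b··> m4, ··d··> m3
  m2 = ((rec X. a.(b.0 + (X + 0)) + b.(X + 0)\{b,d} + d.(a.(X + X))\{a}) + 0)\{b,d} → ··a··> m5
  m3 = (a.((rec X. a.(b.0 + (X + 0)) + b.(X + 0)\{b,d} + d.(a.(X + X))\{a}) + (rec X. a.(b.0 + (X + 0)) + b.(X + 0)\{b,d} + d.(a.(X + X))\{a})))\{a} → stopped
  m4 = 0 → stopped
  m5 = (b.0 + ((rec X. a.(b.0 + (X + 0)) + b.(X + 0)\{b,d} + d.(a.(X + X))\{a}) + 0))\{b,d} → ··a··> m5
LTS(Q): 6 reachable states
  n0 = rec X. a.(b.0 + (X + 0)) + d.(X + 0)\{b,d} + d.(a.(X + X))\{a} → ··a··> n1, ··d··> n2, ··d··> n3
  n1 = b.0 + ((rec X. a.(b.0 + (X + 0)) + d.(X + 0)\{b,d} + d.(a.(X + X))\{a}) + 0) → ··a··> n1, ··b··> n4, ··d··> n2, ··d··> n3
  n2 = ((rec X. a.(b.0 + (X + 0)) + d.(X + 0)\{b,d} + d.(a.(X + X))\{a}) + 0)\{b,d} → ··a··> n5
  n3 = (a.((rec X. a.(b.0 + (X + 0)) + d.(X + 0)\{b,d} + d.(a.(X + X))\{a}) + (rec X. a.(b.0 + (X + 0)) + d.(X + 0)\{b,d} + d.(a.(X + X))\{a})))\{a} → stopped
  n4 = 0 → stopped
  n5 = (b.0 + ((rec X. a.(b.0 + (X + 0)) + d.(X + 0)\{b,d} + d.(a.(X + X))\{a}) + 0))\{b,d} → ··a··> n5
Executing b from P (initial set {m0}):
  [1] b ⇒ {m2}
  P completes σ.
Executing b from Q (initial set {n0}):
  [1] b ⇒ ∅  — Q cannot continue

b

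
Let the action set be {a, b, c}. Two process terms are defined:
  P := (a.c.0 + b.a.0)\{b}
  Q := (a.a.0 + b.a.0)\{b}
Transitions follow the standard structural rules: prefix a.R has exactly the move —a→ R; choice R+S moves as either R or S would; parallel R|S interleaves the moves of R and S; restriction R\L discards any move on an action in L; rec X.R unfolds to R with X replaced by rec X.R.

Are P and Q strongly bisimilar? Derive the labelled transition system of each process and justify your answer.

P's transition system — 3 states:
  p0 = (a.c.0 + b.a.0)\{b} has moves —a→ p1
  p1 = (c.0)\{b} has moves —c→ p2
  p2 = 0\{b} has moves ∅
Q's transition system — 3 states:
  q0 = (a.a.0 + b.a.0)\{b} has moves —a→ q1
  q1 = (a.0)\{b} has moves —a→ q2
  q2 = 0\{b} has moves ∅
Coarsest stable partition (strong bisimilarity classes):
  B0 = {p0}
  B1 = {p1}
  B2 = {p2, q2}
  B3 = {q0}
  B4 = {q1}
p0 ∈ B0, q0 ∈ B3 → different blocks

NO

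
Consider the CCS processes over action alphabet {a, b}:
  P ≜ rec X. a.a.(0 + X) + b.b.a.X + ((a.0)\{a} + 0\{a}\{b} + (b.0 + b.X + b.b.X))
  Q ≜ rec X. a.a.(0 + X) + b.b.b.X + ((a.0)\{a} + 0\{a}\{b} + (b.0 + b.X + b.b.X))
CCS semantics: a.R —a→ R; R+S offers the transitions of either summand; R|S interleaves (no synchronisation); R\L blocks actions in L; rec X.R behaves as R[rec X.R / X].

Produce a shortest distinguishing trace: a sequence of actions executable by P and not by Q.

LTS(P): 7 reachable states
  m0 = rec X. a.a.(0 + X) + b.b.a.X + ((a.0)\{a} + 0\{a}\{b} + (b.0 + b.X + b.b.X)) has moves ··a··> m1, ··b··> m0, ··b··> m2, ··b··> m3, ··b··> m4
  m1 = a.(0 + (rec X. a.a.(0 + X) + b.b.a.X + ((a.0)\{a} + 0\{a}\{b} + (b.0 + b.X + b.b.X)))) has moves ··a··> m5
  m2 = 0 has moves deadlocked
  m3 = b.(rec X. a.a.(0 + X) + b.b.a.X + ((a.0)\{a} + 0\{a}\{b} + (b.0 + b.X + b.b.X))) has moves ··b··> m0
  m4 = b.a.(rec X. a.a.(0 + X) + b.b.a.X + ((a.0)\{a} + 0\{a}\{b} + (b.0 + b.X + b.b.X))) has moves ··b··> m6
  m5 = 0 + (rec X. a.a.(0 + X) + b.b.a.X + ((a.0)\{a} + 0\{a}\{b} + (b.0 + b.X + b.b.X))) has moves ··a··> m1, ··b··> m0, ··b··> m2, ··b··> m3, ··b··> m4
  m6 = a.(rec X. a.a.(0 + X) + b.b.a.X + ((a.0)\{a} + 0\{a}\{b} + (b.0 + b.X + b.b.X))) has moves ··a··> m0
LTS(Q): 6 reachable states
  n0 = rec X. a.a.(0 + X) + b.b.b.X + ((a.0)\{a} + 0\{a}\{b} + (b.0 + b.X + b.b.X)) has moves ··a··> n1, ··b··> n0, ··b··> n2, ··b··> n3, ··b··> n4
  n1 = a.(0 + (rec X. a.a.(0 + X) + b.b.b.X + ((a.0)\{a} + 0\{a}\{b} + (b.0 + b.X + b.b.X)))) has moves ··a··> n5
  n2 = 0 has moves deadlocked
  n3 = b.(rec X. a.a.(0 + X) + b.b.b.X + ((a.0)\{a} + 0\{a}\{b} + (b.0 + b.X + b.b.X))) has moves ··b··> n0
  n4 = b.b.(rec X. a.a.(0 + X) + b.b.b.X + ((a.0)\{a} + 0\{a}\{b} + (b.0 + b.X + b.b.X))) has moves ··b··> n3
  n5 = 0 + (rec X. a.a.(0 + X) + b.b.b.X + ((a.0)\{a} + 0\{a}\{b} + (b.0 + b.X + b.b.X))) has moves ··a··> n1, ··b··> n0, ··b··> n2, ··b··> n3, ··b··> n4
Executing bbab from P (initial set {m0}):
  step 1 (b): {m0, m2, m3, m4}
  step 2 (b): {m0, m2, m3, m4, m6}
  step 3 (a): {m0, m1}
  step 4 (b): {m0, m2, m3, m4}
  ✓ P
Executing bbab from Q (initial set {n0}):
  step 1 (b): {n0, n2, n3, n4}
  step 2 (b): {n0, n2, n3, n4}
  step 3 (a): {n1}
  step 4 (b): ∅ (Q stuck)

bbab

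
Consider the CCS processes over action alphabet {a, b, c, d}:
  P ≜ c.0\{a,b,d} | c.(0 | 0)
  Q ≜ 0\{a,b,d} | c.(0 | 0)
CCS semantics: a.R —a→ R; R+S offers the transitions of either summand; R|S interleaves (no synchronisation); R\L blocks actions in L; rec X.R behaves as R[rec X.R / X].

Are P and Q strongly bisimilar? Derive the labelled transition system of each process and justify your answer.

LTS(P): 4 reachable states
  p0 = c.0\{a,b,d} | c.(0 | 0) | --c--▸ p1, --c--▸ p2
  p1 = 0\{a,b,d} | c.(0 | 0) | --c--▸ p3
  p2 = c.0\{a,b,d} | (0 | 0) | --c--▸ p3
  p3 = 0\{a,b,d} | (0 | 0) | (no moves)
LTS(Q): 2 reachable states
  q0 = 0\{a,b,d} | c.(0 | 0) | --c--▸ q1
  q1 = 0\{a,b,d} | (0 | 0) | (no moves)
Coarsest stable partition (strong bisimilarity classes):
  B0 = {p0}
  B1 = {p1, p2, q0}
  B2 = {p3, q1}
p0 ∈ B0, q0 ∈ B1 → different blocks

not bisimilar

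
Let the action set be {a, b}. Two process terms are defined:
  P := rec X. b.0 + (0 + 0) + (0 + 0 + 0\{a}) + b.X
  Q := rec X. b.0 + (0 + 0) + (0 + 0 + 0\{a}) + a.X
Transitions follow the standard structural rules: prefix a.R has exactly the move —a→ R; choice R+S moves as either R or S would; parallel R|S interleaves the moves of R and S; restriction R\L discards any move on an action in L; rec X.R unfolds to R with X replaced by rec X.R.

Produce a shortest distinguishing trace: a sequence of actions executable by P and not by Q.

LTS(P): 2 reachable states
  m0 = rec X. b.0 + (0 + 0) + (0 + 0 + 0\{a}) + b.X | --b--▸ m0, --b--▸ m1
  m1 = 0 | ∅
LTS(Q): 2 reachable states
  n0 = rec X. b.0 + (0 + 0) + (0 + 0 + 0\{a}) + a.X | --a--▸ n0, --b--▸ n1
  n1 = 0 | ∅
Executing bb from P (initial set {m0}):
  step 1 (b): {m0, m1}
  step 2 (b): {m0, m1}
  — P admits the full trace.
Executing bb from Q (initial set {n0}):
  step 1 (b): {n1}
  step 2 (b): ∅  — Q cannot continue

bb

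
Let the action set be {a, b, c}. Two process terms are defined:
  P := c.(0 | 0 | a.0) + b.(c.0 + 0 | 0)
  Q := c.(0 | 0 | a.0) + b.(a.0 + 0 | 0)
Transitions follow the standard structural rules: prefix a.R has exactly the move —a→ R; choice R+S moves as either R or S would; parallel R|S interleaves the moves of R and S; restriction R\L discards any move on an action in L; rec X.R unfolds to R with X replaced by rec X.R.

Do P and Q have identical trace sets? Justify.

P's transition system — 5 states:
  u0 = c.(0 | 0 | a.0) + b.(c.0 + 0 | 0) | --b--▸ u1, --c--▸ u2
  u1 = c.0 + 0 | 0 | --c--▸ u3
  u2 = 0 | 0 | a.0 | --a--▸ u4
  u3 = 0 | ·
  u4 = 0 | 0 | 0 | ·
Q's transition system — 5 states:
  v0 = c.(0 | 0 | a.0) + b.(a.0 + 0 | 0) | --b--▸ v1, --c--▸ v2
  v1 = a.0 + 0 | 0 | --a--▸ v3
  v2 = 0 | 0 | a.0 | --a--▸ v4
  v3 = 0 | ·
  v4 = 0 | 0 | 0 | ·
Trace ⟨bc⟩ through P, begin at {u0}:
  [1] b ⇒ {u1}
  [2] c ⇒ {u3}
  — P admits the full trace.
Trace ⟨bc⟩ through Q, begin at {v0}:
  [1] b ⇒ {v1}
  [2] c ⇒ ∅  — Q cannot continue

trace-distinct — witness ⟨bc⟩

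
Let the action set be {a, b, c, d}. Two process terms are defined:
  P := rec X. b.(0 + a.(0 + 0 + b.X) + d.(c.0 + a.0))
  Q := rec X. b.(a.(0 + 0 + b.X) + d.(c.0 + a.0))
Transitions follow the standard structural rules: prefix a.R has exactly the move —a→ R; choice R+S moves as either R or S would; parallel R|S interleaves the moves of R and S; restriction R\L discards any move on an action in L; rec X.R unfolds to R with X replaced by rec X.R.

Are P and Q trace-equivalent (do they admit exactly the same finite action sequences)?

P's transition system — 5 states:
  s0 = rec X. b.(0 + a.(0 + 0 + b.X) + d.(c.0 + a.0)) → -b-> s1
  s1 = 0 + a.(0 + 0 + b.(rec X. b.(0 + a.(0 + 0 + b.X) + d.(c.0 + a.0)))) + d.(c.0 + a.0) → -a-> s2, -d-> s3
  s2 = 0 + 0 + b.(rec X. b.(0 + a.(0 + 0 + b.X) + d.(c.0 + a.0))) → -b-> s0
  s3 = c.0 + a.0 → -a-> s4, -c-> s4
  s4 = 0 → deadlocked
Q's transition system — 5 states:
  t0 = rec X. b.(a.(0 + 0 + b.X) + d.(c.0 + a.0)) → -b-> t1
  t1 = a.(0 + 0 + b.(rec X. b.(a.(0 + 0 + b.X) + d.(c.0 + a.0)))) + d.(c.0 + a.0) → -a-> t2, -d-> t3
  t2 = 0 + 0 + b.(rec X. b.(a.(0 + 0 + b.X) + d.(c.0 + a.0))) → -b-> t0
  t3 = c.0 + a.0 → -a-> t4, -c-> t4
  t4 = 0 → deadlocked
Coarsest stable partition (strong bisimilarity classes):
  B0 = {s0, t0}
  B1 = {s1, t1}
  B2 = {s3, t3}
  B3 = {s4, t4}
  B4 = {s2, t2}
s0 ∈ B0, t0 ∈ B0 → same block
Bisimilar ⇒ trace-equivalent.

traces(P) = traces(Q)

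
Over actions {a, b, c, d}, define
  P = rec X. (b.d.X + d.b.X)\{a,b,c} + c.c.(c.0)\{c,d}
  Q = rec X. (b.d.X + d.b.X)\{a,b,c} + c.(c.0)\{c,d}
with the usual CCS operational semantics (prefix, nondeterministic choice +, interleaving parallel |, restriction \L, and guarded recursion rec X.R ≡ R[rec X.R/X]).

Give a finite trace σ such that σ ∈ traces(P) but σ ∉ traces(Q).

cc

Reachable graph of P (4 states):
  m0 = rec X. (b.d.X + d.b.X)\{a,b,c} + c.c.(c.0)\{c,d} has moves --c--▸ m1, --d--▸ m2
  m1 = c.(c.0)\{c,d} has moves --c--▸ m3
  m2 = (b.(rec X. (b.d.X + d.b.X)\{a,b,c} + c.c.(c.0)\{c,d}))\{a,b,c} has moves stopped
  m3 = (c.0)\{c,d} has moves stopped
Reachable graph of Q (3 states):
  n0 = rec X. (b.d.X + d.b.X)\{a,b,c} + c.(c.0)\{c,d} has moves --c--▸ n1, --d--▸ n2
  n1 = (c.0)\{c,d} has moves stopped
  n2 = (b.(rec X. (b.d.X + d.b.X)\{a,b,c} + c.(c.0)\{c,d}))\{a,b,c} has moves stopped
Executing cc from P (initial set {m0}):
  step 1 (c): {m1}
  step 2 (c): {m3}
  ✓ P
Executing cc from Q (initial set {n0}):
  step 1 (c): {n1}
  step 2 (c): ∅  — Q cannot continue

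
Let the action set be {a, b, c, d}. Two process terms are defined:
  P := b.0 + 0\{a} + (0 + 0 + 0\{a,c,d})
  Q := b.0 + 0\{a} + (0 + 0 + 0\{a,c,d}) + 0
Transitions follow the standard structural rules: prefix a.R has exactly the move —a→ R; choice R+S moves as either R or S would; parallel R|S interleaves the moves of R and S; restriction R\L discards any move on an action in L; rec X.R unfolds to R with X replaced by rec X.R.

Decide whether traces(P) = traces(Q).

YES

LTS(P): 2 reachable states
  p0 = b.0 + 0\{a} + (0 + 0 + 0\{a,c,d}) has moves ··b··> p1
  p1 = 0 has moves stopped
LTS(Q): 2 reachable states
  q0 = b.0 + 0\{a} + (0 + 0 + 0\{a,c,d}) + 0 has moves ··b··> q1
  q1 = 0 has moves stopped
Partition-refinement fixed point:
  B0 = {p0, q0}
  B1 = {p1, q1}
p0 ∈ B0, q0 ∈ B0 → same block
Bisimilar ⇒ trace-equivalent.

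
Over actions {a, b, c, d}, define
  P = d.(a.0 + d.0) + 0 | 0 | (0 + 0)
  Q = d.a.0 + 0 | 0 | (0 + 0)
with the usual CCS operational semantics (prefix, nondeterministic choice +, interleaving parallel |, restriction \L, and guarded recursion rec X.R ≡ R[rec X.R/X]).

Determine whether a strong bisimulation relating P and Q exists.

not bisimilar

P's transition system — 3 states:
  u0 = d.(a.0 + d.0) + 0 | 0 | (0 + 0) | -d-> u1
  u1 = a.0 + d.0 | -a-> u2, -d-> u2
  u2 = 0 | (no moves)
Q's transition system — 3 states:
  v0 = d.a.0 + 0 | 0 | (0 + 0) | -d-> v1
  v1 = a.0 | -a-> v2
  v2 = 0 | (no moves)
Bisimilarity quotient blocks:
  B0 = {u0}
  B1 = {u1}
  B2 = {u2, v2}
  B3 = {v0}
  B4 = {v1}
u0 ∈ B0, v0 ∈ B3 → different blocks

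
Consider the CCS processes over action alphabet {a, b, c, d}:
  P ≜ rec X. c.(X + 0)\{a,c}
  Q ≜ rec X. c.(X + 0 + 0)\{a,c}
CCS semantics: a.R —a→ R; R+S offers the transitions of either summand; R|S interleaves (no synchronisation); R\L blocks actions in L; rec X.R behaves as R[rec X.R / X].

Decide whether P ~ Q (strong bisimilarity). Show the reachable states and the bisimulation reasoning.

bisimilar

Reachable graph of P (2 states):
  m0 = rec X. c.(X + 0)\{a,c} | =c=> m1
  m1 = ((rec X. c.(X + 0)\{a,c}) + 0)\{a,c} | stopped
Reachable graph of Q (2 states):
  n0 = rec X. c.(X + 0 + 0)\{a,c} | =c=> n1
  n1 = ((rec X. c.(X + 0 + 0)\{a,c}) + 0 + 0)\{a,c} | stopped
Coarsest stable partition (strong bisimilarity classes):
  B0 = {m0, n0}
  B1 = {m1, n1}
m0 ∈ B0, n0 ∈ B0 → same block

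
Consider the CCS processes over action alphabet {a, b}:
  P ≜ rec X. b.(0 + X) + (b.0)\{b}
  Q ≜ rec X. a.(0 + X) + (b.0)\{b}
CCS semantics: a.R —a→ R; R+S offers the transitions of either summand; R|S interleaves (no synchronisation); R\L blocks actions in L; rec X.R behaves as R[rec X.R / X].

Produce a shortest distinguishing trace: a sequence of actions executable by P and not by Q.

b

Reachable graph of P (2 states):
  p0 = rec X. b.(0 + X) + (b.0)\{b} | -b-> p1
  p1 = 0 + (rec X. b.(0 + X) + (b.0)\{b}) | -b-> p1
Reachable graph of Q (2 states):
  q0 = rec X. a.(0 + X) + (b.0)\{b} | -a-> q1
  q1 = 0 + (rec X. a.(0 + X) + (b.0)\{b}) | -a-> q1
Trace ⟨b⟩ through P, begin at {p0}:
  [1] b ⇒ {p1}
  ✓ P
Trace ⟨b⟩ through Q, begin at {q0}:
  [1] b ⇒ no successor for Q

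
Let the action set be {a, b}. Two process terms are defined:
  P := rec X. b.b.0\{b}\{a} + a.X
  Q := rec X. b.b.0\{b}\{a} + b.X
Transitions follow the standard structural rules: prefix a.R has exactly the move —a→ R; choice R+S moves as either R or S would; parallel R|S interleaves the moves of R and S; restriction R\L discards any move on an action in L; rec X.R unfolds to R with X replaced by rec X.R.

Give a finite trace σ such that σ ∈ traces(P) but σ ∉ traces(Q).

Reachable graph of P (3 states):
  m0 = rec X. b.b.0\{b}\{a} + a.X ⊢ -a-> m0, -b-> m1
  m1 = b.0\{b}\{a} ⊢ -b-> m2
  m2 = 0\{b}\{a} ⊢ stopped
Reachable graph of Q (3 states):
  n0 = rec X. b.b.0\{b}\{a} + b.X ⊢ -b-> n0, -b-> n1
  n1 = b.0\{b}\{a} ⊢ -b-> n2
  n2 = 0\{b}\{a} ⊢ stopped
Run σ = ⟨a⟩ on P: start {m0}
  [1] a ⇒ {m0}
  P completes σ.
Run σ = ⟨a⟩ on Q: start {n0}
  [1] a ⇒ ∅  — Q cannot continue

a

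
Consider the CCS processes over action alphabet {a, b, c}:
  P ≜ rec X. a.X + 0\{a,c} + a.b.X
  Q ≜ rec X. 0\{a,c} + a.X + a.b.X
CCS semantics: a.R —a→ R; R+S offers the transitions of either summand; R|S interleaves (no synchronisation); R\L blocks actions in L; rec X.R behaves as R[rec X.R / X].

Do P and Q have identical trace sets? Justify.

traces(P) = traces(Q)

P's transition system — 2 states:
  p0 = rec X. a.X + 0\{a,c} + a.b.X :: —a→ p0, —a→ p1
  p1 = b.(rec X. a.X + 0\{a,c} + a.b.X) :: —b→ p0
Q's transition system — 2 states:
  q0 = rec X. 0\{a,c} + a.X + a.b.X :: —a→ q0, —a→ q1
  q1 = b.(rec X. 0\{a,c} + a.X + a.b.X) :: —b→ q0
Partition-refinement fixed point:
  B0 = {p0, q0}
  B1 = {p1, q1}
p0 ∈ B0, q0 ∈ B0 → same block
Bisimilar ⇒ trace-equivalent.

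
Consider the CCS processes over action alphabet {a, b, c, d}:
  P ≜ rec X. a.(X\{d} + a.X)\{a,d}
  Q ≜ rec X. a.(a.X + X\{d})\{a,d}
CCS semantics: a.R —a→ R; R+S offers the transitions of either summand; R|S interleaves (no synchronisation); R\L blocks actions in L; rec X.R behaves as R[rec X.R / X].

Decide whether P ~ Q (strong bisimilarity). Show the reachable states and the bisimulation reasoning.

bisimilar

P's transition system — 2 states:
  p0 = rec X. a.(X\{d} + a.X)\{a,d} → -a-> p1
  p1 = ((rec X. a.(X\{d} + a.X)\{a,d})\{d} + a.(rec X. a.(X\{d} + a.X)\{a,d}))\{a,d} → deadlocked
Q's transition system — 2 states:
  q0 = rec X. a.(a.X + X\{d})\{a,d} → -a-> q1
  q1 = (a.(rec X. a.(a.X + X\{d})\{a,d}) + (rec X. a.(a.X + X\{d})\{a,d})\{d})\{a,d} → deadlocked
Bisimilarity quotient blocks:
  B0 = {p0, q0}
  B1 = {p1, q1}
p0 ∈ B0, q0 ∈ B0 → same block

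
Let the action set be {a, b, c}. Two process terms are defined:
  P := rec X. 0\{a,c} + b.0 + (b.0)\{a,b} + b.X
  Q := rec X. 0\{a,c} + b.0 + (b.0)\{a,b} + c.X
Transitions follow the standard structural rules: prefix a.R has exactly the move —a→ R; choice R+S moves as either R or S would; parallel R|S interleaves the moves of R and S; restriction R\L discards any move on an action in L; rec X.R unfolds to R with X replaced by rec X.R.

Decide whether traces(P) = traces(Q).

NO — witness ⟨bb⟩

P's transition system — 2 states:
  p0 = rec X. 0\{a,c} + b.0 + (b.0)\{a,b} + b.X → ··b··> p0, ··b··> p1
  p1 = 0 → (no moves)
Q's transition system — 2 states:
  q0 = rec X. 0\{a,c} + b.0 + (b.0)\{a,b} + c.X → ··b··> q1, ··c··> q0
  q1 = 0 → (no moves)
Executing bb from P (initial set {p0}):
  step 1 (b): {p0, p1}
  step 2 (b): {p0, p1}
  P completes σ.
Executing bb from Q (initial set {q0}):
  step 1 (b): {q1}
  step 2 (b): no successor for Q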